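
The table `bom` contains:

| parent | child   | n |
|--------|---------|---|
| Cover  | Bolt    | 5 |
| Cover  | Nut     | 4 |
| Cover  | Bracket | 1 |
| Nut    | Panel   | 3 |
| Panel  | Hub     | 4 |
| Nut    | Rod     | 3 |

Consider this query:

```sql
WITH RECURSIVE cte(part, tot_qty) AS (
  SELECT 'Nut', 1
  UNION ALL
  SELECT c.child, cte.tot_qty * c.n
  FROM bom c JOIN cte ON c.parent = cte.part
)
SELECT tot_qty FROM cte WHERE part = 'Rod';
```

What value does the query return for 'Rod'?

3

Base: (Nut, tot_qty=1).
Iteration 1: components of {Nut} -> Panel = 1*3 = 3, Rod = 1*3 = 3.
Iteration 2: components of {Panel,Rod} -> Hub = 3*4 = 12.
Iteration 3: no further components; recursion stops.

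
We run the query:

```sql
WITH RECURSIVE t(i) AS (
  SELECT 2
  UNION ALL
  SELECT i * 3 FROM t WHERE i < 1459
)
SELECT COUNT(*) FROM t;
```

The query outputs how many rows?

8

Base: i=2.
Iteration 1: 2 < 1459 holds -> i = 2 * 3 = 6.
Iteration 2: 6 < 1459 holds -> i = 6 * 3 = 18.
Iteration 3: 18 < 1459 holds -> i = 18 * 3 = 54.
Iteration 4: 54 < 1459 holds -> i = 54 * 3 = 162.
Iteration 5: 162 < 1459 holds -> i = 162 * 3 = 486.
Iteration 6: 486 < 1459 holds -> i = 486 * 3 = 1458.
Iteration 7: 1458 < 1459 holds -> i = 1458 * 3 = 4374.
Iteration 8: 4374 < 1459 fails; recursion stops.
Total rows emitted: 8.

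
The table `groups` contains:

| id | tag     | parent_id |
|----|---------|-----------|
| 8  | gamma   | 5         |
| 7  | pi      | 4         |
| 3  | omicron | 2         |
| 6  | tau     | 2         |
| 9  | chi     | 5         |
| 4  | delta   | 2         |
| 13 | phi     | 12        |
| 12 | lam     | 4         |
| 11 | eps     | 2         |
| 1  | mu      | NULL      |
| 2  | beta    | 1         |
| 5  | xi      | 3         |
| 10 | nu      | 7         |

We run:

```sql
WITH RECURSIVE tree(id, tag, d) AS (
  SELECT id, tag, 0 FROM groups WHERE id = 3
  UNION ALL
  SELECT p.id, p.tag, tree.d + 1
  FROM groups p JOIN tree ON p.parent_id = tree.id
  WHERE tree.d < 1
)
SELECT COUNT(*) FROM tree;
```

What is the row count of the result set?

Base: id=3 (omicron) at d 0.
Iteration 1: rows with parent_id in {3} -> xi (id 5, d 1).
Iteration 2: d < 1 fails for all current rows; recursion stops.
Total rows emitted: 2.

2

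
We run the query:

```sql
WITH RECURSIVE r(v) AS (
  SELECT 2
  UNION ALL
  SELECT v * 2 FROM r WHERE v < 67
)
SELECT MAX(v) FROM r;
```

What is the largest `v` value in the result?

128

Base: v=2.
Iteration 1: 2 < 67 holds -> v = 2 * 2 = 4.
Iteration 2: 4 < 67 holds -> v = 4 * 2 = 8.
Iteration 3: 8 < 67 holds -> v = 8 * 2 = 16.
Iteration 4: 16 < 67 holds -> v = 16 * 2 = 32.
Iteration 5: 32 < 67 holds -> v = 32 * 2 = 64.
Iteration 6: 64 < 67 holds -> v = 64 * 2 = 128.
Iteration 7: 128 < 67 fails; recursion stops.
v values: 2, 4, 8, 16, 32, 64, 128; the maximum is 128.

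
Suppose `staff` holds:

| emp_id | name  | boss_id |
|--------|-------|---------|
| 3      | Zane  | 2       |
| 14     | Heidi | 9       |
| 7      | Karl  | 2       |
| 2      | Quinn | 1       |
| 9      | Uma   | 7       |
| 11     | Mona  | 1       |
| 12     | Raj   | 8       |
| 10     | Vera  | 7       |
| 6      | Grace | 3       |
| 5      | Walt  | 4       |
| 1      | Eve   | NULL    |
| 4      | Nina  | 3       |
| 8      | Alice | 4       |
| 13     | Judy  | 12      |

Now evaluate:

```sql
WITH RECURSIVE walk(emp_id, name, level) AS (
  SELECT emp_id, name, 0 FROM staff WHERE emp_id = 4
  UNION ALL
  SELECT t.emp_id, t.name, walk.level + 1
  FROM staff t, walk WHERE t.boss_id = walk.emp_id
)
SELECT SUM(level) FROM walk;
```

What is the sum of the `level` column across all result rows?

7

Base: emp_id=4 (Nina) at level 0.
Iteration 1: rows with boss_id in {4} -> Walt (id 5, level 1), Alice (id 8, level 1).
Iteration 2: rows with boss_id in {5,8} -> Raj (id 12, level 2).
Iteration 3: rows with boss_id in {12} -> Judy (id 13, level 3).
Iteration 4: no rows with boss_id in {13}; recursion stops.
SUM(level) = 0 + 1 + 1 + 2 + 3 = 7.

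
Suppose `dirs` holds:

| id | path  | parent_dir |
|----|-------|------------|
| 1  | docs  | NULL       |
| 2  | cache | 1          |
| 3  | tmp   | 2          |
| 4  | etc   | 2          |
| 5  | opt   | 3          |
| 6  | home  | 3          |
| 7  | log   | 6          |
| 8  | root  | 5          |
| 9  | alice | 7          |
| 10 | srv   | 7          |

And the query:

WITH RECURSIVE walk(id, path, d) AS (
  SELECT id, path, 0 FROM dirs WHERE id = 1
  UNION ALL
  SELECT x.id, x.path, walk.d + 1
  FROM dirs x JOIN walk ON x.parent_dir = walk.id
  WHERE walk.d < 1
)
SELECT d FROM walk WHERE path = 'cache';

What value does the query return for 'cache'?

1

Base: id=1 (docs) at d 0.
Iteration 1: rows with parent_dir in {1} -> cache (id 2, d 1).
Iteration 2: d < 1 fails for all current rows; recursion stops.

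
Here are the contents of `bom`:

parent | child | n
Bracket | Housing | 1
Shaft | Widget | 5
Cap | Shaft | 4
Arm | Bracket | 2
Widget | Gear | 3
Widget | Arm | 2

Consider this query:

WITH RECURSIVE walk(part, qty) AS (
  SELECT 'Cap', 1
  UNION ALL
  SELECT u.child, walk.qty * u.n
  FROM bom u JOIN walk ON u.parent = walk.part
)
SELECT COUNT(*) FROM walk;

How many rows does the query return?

Base: (Cap, qty=1).
Iteration 1: components of {Cap} -> Shaft = 1*4 = 4.
Iteration 2: components of {Shaft} -> Widget = 4*5 = 20.
Iteration 3: components of {Widget} -> Arm = 20*2 = 40, Gear = 20*3 = 60.
Iteration 4: components of {Arm,Gear} -> Bracket = 40*2 = 80.
Iteration 5: components of {Bracket} -> Housing = 80*1 = 80.
Iteration 6: no further components; recursion stops.
Total rows emitted: 7.

7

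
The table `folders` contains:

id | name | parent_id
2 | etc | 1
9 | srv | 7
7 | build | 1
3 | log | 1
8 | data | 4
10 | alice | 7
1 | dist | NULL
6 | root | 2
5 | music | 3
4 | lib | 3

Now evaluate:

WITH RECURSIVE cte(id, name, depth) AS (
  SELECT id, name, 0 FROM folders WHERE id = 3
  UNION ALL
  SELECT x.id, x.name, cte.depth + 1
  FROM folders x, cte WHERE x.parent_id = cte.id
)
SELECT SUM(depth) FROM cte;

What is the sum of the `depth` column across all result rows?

4

Base: id=3 (log) at depth 0.
Iteration 1: rows with parent_id in {3} -> lib (id 4, depth 1), music (id 5, depth 1).
Iteration 2: rows with parent_id in {4,5} -> data (id 8, depth 2).
Iteration 3: no rows with parent_id in {8}; recursion stops.
SUM(depth) = 0 + 1 + 1 + 2 = 4.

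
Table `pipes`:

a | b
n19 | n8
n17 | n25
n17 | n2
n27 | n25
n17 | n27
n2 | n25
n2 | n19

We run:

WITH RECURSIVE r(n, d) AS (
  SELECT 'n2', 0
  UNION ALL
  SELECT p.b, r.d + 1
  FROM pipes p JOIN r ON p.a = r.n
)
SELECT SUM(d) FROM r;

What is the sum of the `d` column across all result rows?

4

Base: (n2, d=0).
Iteration 1: edges from {n2} -> (n19, d=1), (n25, d=1).
Iteration 2: edges from {n19,n25} -> (n8, d=2).
Iteration 3: no outgoing edges from {n8}; recursion stops.
SUM(d) = 0 + 1 + 1 + 2 = 4.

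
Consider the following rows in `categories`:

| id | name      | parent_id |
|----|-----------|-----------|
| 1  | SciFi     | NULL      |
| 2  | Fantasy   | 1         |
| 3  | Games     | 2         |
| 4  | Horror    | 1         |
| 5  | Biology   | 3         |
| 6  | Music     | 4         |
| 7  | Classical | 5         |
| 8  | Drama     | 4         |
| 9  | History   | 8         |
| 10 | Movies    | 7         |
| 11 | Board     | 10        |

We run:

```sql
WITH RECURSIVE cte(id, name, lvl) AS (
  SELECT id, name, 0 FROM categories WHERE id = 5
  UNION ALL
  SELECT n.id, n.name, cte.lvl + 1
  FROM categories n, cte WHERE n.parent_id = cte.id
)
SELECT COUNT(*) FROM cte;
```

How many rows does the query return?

Base: id=5 (Biology) at lvl 0.
Iteration 1: rows with parent_id in {5} -> Classical (id 7, lvl 1).
Iteration 2: rows with parent_id in {7} -> Movies (id 10, lvl 2).
Iteration 3: rows with parent_id in {10} -> Board (id 11, lvl 3).
Iteration 4: no rows with parent_id in {11}; recursion stops.
Total rows emitted: 4.

4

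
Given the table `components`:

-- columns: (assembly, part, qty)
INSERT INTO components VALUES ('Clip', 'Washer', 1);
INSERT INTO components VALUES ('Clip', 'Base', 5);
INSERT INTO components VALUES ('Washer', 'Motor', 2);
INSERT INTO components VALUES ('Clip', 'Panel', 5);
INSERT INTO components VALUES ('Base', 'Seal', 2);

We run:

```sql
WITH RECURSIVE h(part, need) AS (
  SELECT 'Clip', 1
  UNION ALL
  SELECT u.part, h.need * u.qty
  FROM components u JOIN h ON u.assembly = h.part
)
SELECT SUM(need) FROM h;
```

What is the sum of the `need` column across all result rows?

Base: (Clip, need=1).
Iteration 1: components of {Clip} -> Base = 1*5 = 5, Panel = 1*5 = 5, Washer = 1*1 = 1.
Iteration 2: components of {Base,Panel,Washer} -> Motor = 1*2 = 2, Seal = 5*2 = 10.
Iteration 3: no further components; recursion stops.
SUM(need) = 1 + 1 + 5 + 5 + 2 + 10 = 24.

24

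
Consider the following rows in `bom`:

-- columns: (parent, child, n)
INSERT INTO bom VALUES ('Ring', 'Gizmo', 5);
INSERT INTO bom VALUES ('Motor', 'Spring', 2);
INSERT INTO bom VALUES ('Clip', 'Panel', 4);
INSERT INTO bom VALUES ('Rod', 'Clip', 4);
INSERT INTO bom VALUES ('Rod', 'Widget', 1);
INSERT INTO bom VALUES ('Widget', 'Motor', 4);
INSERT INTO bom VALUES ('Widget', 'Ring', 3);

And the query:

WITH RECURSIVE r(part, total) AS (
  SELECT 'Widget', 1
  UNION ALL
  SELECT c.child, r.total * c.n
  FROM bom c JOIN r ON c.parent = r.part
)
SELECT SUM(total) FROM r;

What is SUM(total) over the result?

31

Base: (Widget, total=1).
Iteration 1: components of {Widget} -> Motor = 1*4 = 4, Ring = 1*3 = 3.
Iteration 2: components of {Motor,Ring} -> Gizmo = 3*5 = 15, Spring = 4*2 = 8.
Iteration 3: no further components; recursion stops.
SUM(total) = 1 + 3 + 4 + 15 + 8 = 31.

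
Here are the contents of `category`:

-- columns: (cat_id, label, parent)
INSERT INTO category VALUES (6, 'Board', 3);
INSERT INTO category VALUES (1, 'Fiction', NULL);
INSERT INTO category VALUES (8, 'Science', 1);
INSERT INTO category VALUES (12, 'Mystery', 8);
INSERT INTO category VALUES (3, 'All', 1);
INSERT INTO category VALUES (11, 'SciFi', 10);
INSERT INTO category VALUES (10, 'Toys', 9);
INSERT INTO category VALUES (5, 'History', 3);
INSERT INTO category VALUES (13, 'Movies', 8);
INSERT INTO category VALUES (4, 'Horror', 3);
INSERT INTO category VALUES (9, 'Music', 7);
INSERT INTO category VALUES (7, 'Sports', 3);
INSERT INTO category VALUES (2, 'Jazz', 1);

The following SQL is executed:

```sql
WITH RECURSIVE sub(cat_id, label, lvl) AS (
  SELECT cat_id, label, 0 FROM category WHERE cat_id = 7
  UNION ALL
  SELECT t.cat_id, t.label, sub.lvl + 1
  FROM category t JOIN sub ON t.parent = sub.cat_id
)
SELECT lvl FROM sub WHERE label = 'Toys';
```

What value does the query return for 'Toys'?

2

Base: cat_id=7 (Sports) at lvl 0.
Iteration 1: rows with parent in {7} -> Music (id 9, lvl 1).
Iteration 2: rows with parent in {9} -> Toys (id 10, lvl 2).
Iteration 3: rows with parent in {10} -> SciFi (id 11, lvl 3).
Iteration 4: no rows with parent in {11}; recursion stops.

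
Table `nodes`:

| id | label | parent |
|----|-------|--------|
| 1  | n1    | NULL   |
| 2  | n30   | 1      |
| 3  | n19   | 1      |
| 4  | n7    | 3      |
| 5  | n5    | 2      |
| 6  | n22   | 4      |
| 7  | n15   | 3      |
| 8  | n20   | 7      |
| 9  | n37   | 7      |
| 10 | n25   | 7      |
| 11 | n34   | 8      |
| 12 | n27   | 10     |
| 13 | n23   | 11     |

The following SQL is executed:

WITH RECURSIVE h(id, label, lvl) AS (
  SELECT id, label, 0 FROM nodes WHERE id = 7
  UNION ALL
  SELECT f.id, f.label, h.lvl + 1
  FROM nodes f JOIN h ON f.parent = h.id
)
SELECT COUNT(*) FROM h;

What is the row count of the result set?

7

Base: id=7 (n15) at lvl 0.
Iteration 1: rows with parent in {7} -> n20 (id 8, lvl 1), n37 (id 9, lvl 1), n25 (id 10, lvl 1).
Iteration 2: rows with parent in {8,9,10} -> n34 (id 11, lvl 2), n27 (id 12, lvl 2).
Iteration 3: rows with parent in {11,12} -> n23 (id 13, lvl 3).
Iteration 4: no rows with parent in {13}; recursion stops.
Total rows emitted: 7.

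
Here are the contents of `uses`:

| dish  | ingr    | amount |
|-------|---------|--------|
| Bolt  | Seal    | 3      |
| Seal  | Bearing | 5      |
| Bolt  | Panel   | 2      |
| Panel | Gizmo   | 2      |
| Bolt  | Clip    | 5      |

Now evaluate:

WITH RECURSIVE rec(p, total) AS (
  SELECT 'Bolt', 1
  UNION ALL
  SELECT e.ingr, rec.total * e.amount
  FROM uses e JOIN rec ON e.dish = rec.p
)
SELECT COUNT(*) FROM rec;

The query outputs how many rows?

Base: (Bolt, total=1).
Iteration 1: components of {Bolt} -> Clip = 1*5 = 5, Panel = 1*2 = 2, Seal = 1*3 = 3.
Iteration 2: components of {Clip,Panel,Seal} -> Bearing = 3*5 = 15, Gizmo = 2*2 = 4.
Iteration 3: no further components; recursion stops.
Total rows emitted: 6.

6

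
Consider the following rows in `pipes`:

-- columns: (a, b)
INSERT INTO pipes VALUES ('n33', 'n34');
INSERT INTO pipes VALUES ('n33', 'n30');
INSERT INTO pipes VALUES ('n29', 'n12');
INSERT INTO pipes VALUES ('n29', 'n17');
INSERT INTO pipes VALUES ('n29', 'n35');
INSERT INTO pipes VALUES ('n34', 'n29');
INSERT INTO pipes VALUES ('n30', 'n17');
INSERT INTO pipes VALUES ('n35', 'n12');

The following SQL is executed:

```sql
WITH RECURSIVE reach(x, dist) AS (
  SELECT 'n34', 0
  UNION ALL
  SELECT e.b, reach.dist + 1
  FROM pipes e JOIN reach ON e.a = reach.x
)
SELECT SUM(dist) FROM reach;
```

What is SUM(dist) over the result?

10

Base: (n34, dist=0).
Iteration 1: edges from {n34} -> (n29, dist=1).
Iteration 2: edges from {n29} -> (n12, dist=2), (n17, dist=2), (n35, dist=2).
Iteration 3: edges from {n12,n17,n35} -> (n12, dist=3).
Iteration 4: no outgoing edges from {n12}; recursion stops.
SUM(dist) = 0 + 1 + 2 + 2 + 2 + 3 = 10.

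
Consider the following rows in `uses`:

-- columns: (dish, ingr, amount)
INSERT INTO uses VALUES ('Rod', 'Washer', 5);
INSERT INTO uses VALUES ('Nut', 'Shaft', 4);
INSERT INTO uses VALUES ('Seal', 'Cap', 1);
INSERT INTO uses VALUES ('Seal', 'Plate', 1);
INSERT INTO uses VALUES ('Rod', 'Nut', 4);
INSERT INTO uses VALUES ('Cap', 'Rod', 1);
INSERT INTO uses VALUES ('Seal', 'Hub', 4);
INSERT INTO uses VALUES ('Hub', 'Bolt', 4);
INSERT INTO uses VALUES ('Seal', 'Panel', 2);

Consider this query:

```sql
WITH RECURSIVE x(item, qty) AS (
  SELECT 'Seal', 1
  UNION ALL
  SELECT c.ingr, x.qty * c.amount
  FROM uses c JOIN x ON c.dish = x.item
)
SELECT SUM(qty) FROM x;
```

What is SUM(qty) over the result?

Base: (Seal, qty=1).
Iteration 1: components of {Seal} -> Cap = 1*1 = 1, Hub = 1*4 = 4, Panel = 1*2 = 2, Plate = 1*1 = 1.
Iteration 2: components of {Cap,Hub,Panel,Plate} -> Bolt = 4*4 = 16, Rod = 1*1 = 1.
Iteration 3: components of {Bolt,Rod} -> Nut = 1*4 = 4, Washer = 1*5 = 5.
Iteration 4: components of {Nut,Washer} -> Shaft = 4*4 = 16.
Iteration 5: no further components; recursion stops.
SUM(qty) = 1 + 1 + 4 + 1 + 2 + 1 + 16 + 4 + 5 + 16 = 51.

51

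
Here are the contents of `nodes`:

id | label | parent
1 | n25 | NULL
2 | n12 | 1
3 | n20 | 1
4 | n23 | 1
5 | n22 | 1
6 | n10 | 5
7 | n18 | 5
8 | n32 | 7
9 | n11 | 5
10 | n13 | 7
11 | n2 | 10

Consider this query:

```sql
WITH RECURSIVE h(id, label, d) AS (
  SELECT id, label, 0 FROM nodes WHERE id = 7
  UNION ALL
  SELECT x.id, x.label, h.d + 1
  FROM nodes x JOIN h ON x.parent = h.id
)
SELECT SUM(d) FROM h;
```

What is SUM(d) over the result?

4

Base: id=7 (n18) at d 0.
Iteration 1: rows with parent in {7} -> n32 (id 8, d 1), n13 (id 10, d 1).
Iteration 2: rows with parent in {8,10} -> n2 (id 11, d 2).
Iteration 3: no rows with parent in {11}; recursion stops.
SUM(d) = 0 + 1 + 1 + 2 = 4.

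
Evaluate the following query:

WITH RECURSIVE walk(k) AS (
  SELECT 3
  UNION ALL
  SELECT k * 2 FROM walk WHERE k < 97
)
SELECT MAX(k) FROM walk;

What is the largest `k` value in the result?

192

Base: k=3.
Iteration 1: 3 < 97 holds -> k = 3 * 2 = 6.
Iteration 2: 6 < 97 holds -> k = 6 * 2 = 12.
Iteration 3: 12 < 97 holds -> k = 12 * 2 = 24.
Iteration 4: 24 < 97 holds -> k = 24 * 2 = 48.
Iteration 5: 48 < 97 holds -> k = 48 * 2 = 96.
Iteration 6: 96 < 97 holds -> k = 96 * 2 = 192.
Iteration 7: 192 < 97 fails; recursion stops.
k values: 3, 6, 12, 24, 48, 96, 192; the maximum is 192.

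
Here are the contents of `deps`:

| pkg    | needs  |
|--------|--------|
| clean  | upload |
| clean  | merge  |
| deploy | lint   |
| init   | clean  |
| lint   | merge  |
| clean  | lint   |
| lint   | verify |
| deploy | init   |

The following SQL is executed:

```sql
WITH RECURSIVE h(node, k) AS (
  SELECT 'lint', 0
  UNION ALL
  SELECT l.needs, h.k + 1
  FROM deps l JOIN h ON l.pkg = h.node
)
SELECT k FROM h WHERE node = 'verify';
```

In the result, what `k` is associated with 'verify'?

1

Base: (lint, k=0).
Iteration 1: edges from {lint} -> (merge, k=1), (verify, k=1).
Iteration 2: no outgoing edges from {merge,verify}; recursion stops.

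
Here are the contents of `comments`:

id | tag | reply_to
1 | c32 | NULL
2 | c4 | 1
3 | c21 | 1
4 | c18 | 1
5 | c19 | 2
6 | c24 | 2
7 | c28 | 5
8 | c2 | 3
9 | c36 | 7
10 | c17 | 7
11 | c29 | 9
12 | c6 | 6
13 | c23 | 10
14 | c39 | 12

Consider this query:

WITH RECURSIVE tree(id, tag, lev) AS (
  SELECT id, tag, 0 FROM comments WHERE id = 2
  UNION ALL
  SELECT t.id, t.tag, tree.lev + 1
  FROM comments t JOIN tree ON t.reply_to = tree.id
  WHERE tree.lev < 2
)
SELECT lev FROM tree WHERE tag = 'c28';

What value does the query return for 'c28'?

Base: id=2 (c4) at lev 0.
Iteration 1: rows with reply_to in {2} -> c19 (id 5, lev 1), c24 (id 6, lev 1).
Iteration 2: rows with reply_to in {5,6} -> c28 (id 7, lev 2), c6 (id 12, lev 2).
Iteration 3: lev < 2 fails for all current rows; recursion stops.

2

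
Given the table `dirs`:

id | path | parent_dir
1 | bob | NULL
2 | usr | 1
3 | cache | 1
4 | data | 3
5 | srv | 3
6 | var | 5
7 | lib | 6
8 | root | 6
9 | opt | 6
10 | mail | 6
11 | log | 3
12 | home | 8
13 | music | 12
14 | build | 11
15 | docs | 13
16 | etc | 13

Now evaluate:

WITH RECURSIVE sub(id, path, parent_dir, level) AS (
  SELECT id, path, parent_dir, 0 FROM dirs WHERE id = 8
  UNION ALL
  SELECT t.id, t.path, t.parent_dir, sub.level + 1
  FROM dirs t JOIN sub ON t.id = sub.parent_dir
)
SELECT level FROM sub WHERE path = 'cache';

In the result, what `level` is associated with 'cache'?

Base: id=8 (root), parent_dir=6, level 0.
Iteration 1: join on id=6 -> var (id 6, parent_dir=5, level 1).
Iteration 2: join on id=5 -> srv (id 5, parent_dir=3, level 2).
Iteration 3: join on id=3 -> cache (id 3, parent_dir=1, level 3).
Iteration 4: join on id=1 -> bob (id 1, parent_dir=NULL, level 4).
Iteration 5: parent_dir is NULL; no match; recursion stops.

3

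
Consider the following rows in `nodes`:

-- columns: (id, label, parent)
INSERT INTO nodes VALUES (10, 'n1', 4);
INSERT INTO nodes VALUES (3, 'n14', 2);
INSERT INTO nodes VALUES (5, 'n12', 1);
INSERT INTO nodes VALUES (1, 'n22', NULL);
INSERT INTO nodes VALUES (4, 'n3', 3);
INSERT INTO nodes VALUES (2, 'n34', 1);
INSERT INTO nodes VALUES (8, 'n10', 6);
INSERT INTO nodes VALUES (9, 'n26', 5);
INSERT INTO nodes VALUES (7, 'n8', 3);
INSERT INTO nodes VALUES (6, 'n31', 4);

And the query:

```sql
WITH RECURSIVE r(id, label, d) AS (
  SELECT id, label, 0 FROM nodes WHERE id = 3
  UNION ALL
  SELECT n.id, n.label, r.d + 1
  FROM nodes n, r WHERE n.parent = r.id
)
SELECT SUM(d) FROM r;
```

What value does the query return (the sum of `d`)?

9

Base: id=3 (n14) at d 0.
Iteration 1: rows with parent in {3} -> n3 (id 4, d 1), n8 (id 7, d 1).
Iteration 2: rows with parent in {4,7} -> n31 (id 6, d 2), n1 (id 10, d 2).
Iteration 3: rows with parent in {6,10} -> n10 (id 8, d 3).
Iteration 4: no rows with parent in {8}; recursion stops.
SUM(d) = 0 + 1 + 1 + 2 + 2 + 3 = 9.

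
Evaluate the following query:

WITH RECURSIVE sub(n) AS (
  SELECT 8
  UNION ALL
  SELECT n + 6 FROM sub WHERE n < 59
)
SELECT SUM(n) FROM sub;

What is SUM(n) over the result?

Base: n=8.
Iteration 1: 8 < 59 holds -> n = 8 + 6 = 14.
Iteration 2: 14 < 59 holds -> n = 14 + 6 = 20.
Iteration 3: 20 < 59 holds -> n = 20 + 6 = 26.
Iteration 4: 26 < 59 holds -> n = 26 + 6 = 32.
Iteration 5: 32 < 59 holds -> n = 32 + 6 = 38.
Iteration 6: 38 < 59 holds -> n = 38 + 6 = 44.
Iteration 7: 44 < 59 holds -> n = 44 + 6 = 50.
Iteration 8: 50 < 59 holds -> n = 50 + 6 = 56.
Iteration 9: 56 < 59 holds -> n = 56 + 6 = 62.
Iteration 10: 62 < 59 fails; recursion stops.
SUM(n) = 8 + 14 + 20 + 26 + 32 + 38 + 44 + 50 + 56 + 62 = 350.

350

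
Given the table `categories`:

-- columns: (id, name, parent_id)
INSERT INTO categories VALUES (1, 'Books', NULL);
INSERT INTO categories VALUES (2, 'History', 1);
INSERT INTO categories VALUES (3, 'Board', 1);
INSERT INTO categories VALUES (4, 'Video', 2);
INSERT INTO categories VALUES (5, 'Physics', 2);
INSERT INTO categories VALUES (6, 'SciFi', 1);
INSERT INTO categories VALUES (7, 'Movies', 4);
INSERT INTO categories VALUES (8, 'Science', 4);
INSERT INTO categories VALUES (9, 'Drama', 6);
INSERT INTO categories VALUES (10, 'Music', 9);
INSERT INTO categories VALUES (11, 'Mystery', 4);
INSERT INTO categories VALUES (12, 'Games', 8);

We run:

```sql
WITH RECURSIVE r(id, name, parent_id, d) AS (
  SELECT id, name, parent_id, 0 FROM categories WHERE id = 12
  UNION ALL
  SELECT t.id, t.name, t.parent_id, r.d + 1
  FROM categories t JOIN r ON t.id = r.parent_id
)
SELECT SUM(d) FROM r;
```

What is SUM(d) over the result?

10

Base: id=12 (Games), parent_id=8, d 0.
Iteration 1: join on id=8 -> Science (id 8, parent_id=4, d 1).
Iteration 2: join on id=4 -> Video (id 4, parent_id=2, d 2).
Iteration 3: join on id=2 -> History (id 2, parent_id=1, d 3).
Iteration 4: join on id=1 -> Books (id 1, parent_id=NULL, d 4).
Iteration 5: parent_id is NULL; no match; recursion stops.
SUM(d) = 0 + 1 + 2 + 3 + 4 = 10.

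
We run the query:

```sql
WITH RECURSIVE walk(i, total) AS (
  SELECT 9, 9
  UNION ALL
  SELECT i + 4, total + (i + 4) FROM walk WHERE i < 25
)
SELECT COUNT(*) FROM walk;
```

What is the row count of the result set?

5

Base: i=9, total=9.
Iteration 1: 9 < 25 holds -> i = 9 + 4 = 13, total = 9 + 13 = 22.
Iteration 2: 13 < 25 holds -> i = 13 + 4 = 17, total = 22 + 17 = 39.
Iteration 3: 17 < 25 holds -> i = 17 + 4 = 21, total = 39 + 21 = 60.
Iteration 4: 21 < 25 holds -> i = 21 + 4 = 25, total = 60 + 25 = 85.
Iteration 5: 25 < 25 fails; recursion stops.
Total rows emitted: 5.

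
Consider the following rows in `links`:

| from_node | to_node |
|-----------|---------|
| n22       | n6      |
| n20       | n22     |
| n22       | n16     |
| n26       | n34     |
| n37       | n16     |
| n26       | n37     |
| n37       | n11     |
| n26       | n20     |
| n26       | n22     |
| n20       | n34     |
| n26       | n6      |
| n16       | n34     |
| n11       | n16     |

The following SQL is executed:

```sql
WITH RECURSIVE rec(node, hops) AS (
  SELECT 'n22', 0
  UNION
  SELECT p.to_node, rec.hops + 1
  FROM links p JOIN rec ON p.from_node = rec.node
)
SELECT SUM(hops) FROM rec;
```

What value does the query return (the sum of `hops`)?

4

Base: (n22, hops=0).
Iteration 1: edges from {n22} -> (n16, hops=1), (n6, hops=1).
Iteration 2: edges from {n16,n6} -> (n34, hops=2).
Iteration 3: no outgoing edges from {n34}; recursion stops.
SUM(hops) = 0 + 1 + 1 + 2 = 4.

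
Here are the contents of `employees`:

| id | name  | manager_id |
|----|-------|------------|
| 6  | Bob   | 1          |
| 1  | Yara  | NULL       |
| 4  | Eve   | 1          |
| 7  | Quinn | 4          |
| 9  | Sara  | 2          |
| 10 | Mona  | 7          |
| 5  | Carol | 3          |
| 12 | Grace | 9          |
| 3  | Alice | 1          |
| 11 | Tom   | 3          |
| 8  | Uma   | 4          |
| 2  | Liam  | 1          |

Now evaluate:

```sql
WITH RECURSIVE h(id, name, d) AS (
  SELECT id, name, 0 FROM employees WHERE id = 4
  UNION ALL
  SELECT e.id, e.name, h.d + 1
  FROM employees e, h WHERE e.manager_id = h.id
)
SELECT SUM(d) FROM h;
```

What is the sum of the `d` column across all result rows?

Base: id=4 (Eve) at d 0.
Iteration 1: rows with manager_id in {4} -> Quinn (id 7, d 1), Uma (id 8, d 1).
Iteration 2: rows with manager_id in {7,8} -> Mona (id 10, d 2).
Iteration 3: no rows with manager_id in {10}; recursion stops.
SUM(d) = 0 + 1 + 1 + 2 = 4.

4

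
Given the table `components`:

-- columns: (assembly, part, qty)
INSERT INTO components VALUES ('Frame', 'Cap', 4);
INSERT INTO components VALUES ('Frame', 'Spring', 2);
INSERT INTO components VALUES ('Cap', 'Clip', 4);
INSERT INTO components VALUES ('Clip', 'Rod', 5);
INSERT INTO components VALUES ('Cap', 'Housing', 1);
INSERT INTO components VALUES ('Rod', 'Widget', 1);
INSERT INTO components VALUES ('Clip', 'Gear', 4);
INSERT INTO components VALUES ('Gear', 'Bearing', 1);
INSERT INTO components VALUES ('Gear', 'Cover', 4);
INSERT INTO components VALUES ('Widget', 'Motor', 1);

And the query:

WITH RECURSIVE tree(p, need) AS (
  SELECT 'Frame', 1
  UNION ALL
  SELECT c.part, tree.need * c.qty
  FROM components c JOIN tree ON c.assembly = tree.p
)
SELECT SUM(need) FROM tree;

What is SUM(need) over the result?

651

Base: (Frame, need=1).
Iteration 1: components of {Frame} -> Cap = 1*4 = 4, Spring = 1*2 = 2.
Iteration 2: components of {Cap,Spring} -> Clip = 4*4 = 16, Housing = 4*1 = 4.
Iteration 3: components of {Clip,Housing} -> Gear = 16*4 = 64, Rod = 16*5 = 80.
Iteration 4: components of {Gear,Rod} -> Bearing = 64*1 = 64, Cover = 64*4 = 256, Widget = 80*1 = 80.
Iteration 5: components of {Bearing,Cover,Widget} -> Motor = 80*1 = 80.
Iteration 6: no further components; recursion stops.
SUM(need) = 1 + 4 + 2 + 16 + 4 + 80 + 64 + 80 + 64 + 256 + 80 = 651.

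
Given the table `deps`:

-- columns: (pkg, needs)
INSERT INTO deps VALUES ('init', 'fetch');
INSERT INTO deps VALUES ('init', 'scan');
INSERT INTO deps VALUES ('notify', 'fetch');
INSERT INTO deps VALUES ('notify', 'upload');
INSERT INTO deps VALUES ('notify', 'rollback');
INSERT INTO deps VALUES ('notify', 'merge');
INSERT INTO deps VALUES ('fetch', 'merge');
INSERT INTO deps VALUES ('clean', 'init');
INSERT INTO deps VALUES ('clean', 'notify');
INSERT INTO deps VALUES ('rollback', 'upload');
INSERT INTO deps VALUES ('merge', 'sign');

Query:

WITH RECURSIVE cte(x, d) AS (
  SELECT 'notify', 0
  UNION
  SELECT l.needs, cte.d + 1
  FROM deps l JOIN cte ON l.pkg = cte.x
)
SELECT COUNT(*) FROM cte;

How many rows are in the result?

9

Base: (notify, d=0).
Iteration 1: edges from {notify} -> (fetch, d=1), (merge, d=1), (rollback, d=1), (upload, d=1).
Iteration 2: edges from {fetch,merge,rollback,upload} -> (merge, d=2), (sign, d=2), (upload, d=2).
Iteration 3: edges from {merge,sign,upload} -> (sign, d=3).
Iteration 4: no outgoing edges from {sign}; recursion stops.
Total rows emitted: 9.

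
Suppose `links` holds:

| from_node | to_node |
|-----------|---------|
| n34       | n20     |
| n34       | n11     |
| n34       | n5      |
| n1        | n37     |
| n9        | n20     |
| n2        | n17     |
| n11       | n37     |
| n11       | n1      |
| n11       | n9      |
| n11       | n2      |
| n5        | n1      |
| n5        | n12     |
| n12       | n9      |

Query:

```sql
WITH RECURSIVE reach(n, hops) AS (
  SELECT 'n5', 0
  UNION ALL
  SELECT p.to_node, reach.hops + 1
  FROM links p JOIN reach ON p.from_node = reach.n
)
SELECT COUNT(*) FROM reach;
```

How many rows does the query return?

6

Base: (n5, hops=0).
Iteration 1: edges from {n5} -> (n1, hops=1), (n12, hops=1).
Iteration 2: edges from {n1,n12} -> (n37, hops=2), (n9, hops=2).
Iteration 3: edges from {n37,n9} -> (n20, hops=3).
Iteration 4: no outgoing edges from {n20}; recursion stops.
Total rows emitted: 6.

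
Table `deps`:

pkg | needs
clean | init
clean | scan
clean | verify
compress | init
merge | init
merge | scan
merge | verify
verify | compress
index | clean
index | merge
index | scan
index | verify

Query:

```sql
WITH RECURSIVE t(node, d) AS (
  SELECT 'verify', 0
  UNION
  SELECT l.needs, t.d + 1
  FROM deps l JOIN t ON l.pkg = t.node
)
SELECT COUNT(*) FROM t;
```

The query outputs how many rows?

Base: (verify, d=0).
Iteration 1: edges from {verify} -> (compress, d=1).
Iteration 2: edges from {compress} -> (init, d=2).
Iteration 3: no outgoing edges from {init}; recursion stops.
Total rows emitted: 3.

3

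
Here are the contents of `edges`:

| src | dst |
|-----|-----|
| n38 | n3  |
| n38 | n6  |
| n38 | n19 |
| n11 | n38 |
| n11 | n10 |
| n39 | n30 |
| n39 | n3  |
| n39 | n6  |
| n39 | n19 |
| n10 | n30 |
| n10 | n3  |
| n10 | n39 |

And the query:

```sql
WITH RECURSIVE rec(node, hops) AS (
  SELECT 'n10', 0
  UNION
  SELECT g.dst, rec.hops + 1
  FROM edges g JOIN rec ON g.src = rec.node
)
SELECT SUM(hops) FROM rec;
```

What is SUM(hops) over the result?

11

Base: (n10, hops=0).
Iteration 1: edges from {n10} -> (n3, hops=1), (n30, hops=1), (n39, hops=1).
Iteration 2: edges from {n3,n30,n39} -> (n19, hops=2), (n3, hops=2), (n30, hops=2), (n6, hops=2).
Iteration 3: no outgoing edges from {n19,n3,n30,n6}; recursion stops.
SUM(hops) = 0 + 1 + 1 + 1 + 2 + 2 + 2 + 2 = 11.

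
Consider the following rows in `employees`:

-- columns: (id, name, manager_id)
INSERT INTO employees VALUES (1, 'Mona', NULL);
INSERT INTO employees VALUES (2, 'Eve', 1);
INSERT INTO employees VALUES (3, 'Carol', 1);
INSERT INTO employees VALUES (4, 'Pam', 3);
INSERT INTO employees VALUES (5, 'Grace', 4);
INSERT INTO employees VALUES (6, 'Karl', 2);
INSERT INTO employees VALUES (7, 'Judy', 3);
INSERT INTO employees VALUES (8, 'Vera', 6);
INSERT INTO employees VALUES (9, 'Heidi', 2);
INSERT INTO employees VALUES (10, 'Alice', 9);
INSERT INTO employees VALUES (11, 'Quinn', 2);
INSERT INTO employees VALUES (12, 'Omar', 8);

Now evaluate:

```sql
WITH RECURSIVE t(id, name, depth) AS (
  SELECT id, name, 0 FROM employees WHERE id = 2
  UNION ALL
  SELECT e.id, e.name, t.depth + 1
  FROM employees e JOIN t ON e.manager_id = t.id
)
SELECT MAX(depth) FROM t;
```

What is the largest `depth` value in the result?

3

Base: id=2 (Eve) at depth 0.
Iteration 1: rows with manager_id in {2} -> Karl (id 6, depth 1), Heidi (id 9, depth 1), Quinn (id 11, depth 1).
Iteration 2: rows with manager_id in {6,9,11} -> Vera (id 8, depth 2), Alice (id 10, depth 2).
Iteration 3: rows with manager_id in {8,10} -> Omar (id 12, depth 3).
Iteration 4: no rows with manager_id in {12}; recursion stops.
depth values: 0, 1, 1, 1, 2, 2, 3; the maximum is 3.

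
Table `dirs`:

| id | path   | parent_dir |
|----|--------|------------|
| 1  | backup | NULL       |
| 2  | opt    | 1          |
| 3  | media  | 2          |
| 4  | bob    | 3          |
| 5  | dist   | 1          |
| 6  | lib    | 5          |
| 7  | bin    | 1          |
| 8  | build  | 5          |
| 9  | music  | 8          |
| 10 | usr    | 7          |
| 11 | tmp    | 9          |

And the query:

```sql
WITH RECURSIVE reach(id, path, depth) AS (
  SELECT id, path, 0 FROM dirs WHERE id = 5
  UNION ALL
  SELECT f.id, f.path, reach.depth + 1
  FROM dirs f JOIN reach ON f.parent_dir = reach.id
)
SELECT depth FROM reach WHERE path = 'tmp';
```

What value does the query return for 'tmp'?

3

Base: id=5 (dist) at depth 0.
Iteration 1: rows with parent_dir in {5} -> lib (id 6, depth 1), build (id 8, depth 1).
Iteration 2: rows with parent_dir in {6,8} -> music (id 9, depth 2).
Iteration 3: rows with parent_dir in {9} -> tmp (id 11, depth 3).
Iteration 4: no rows with parent_dir in {11}; recursion stops.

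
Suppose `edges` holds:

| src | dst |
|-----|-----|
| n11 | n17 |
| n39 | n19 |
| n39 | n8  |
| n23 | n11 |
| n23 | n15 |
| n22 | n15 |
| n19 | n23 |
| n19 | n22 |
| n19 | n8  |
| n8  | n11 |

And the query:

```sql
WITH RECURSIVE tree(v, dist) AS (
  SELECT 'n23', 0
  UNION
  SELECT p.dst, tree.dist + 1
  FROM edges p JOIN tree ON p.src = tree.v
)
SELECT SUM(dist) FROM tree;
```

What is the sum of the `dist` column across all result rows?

Base: (n23, dist=0).
Iteration 1: edges from {n23} -> (n11, dist=1), (n15, dist=1).
Iteration 2: edges from {n11,n15} -> (n17, dist=2).
Iteration 3: no outgoing edges from {n17}; recursion stops.
SUM(dist) = 0 + 1 + 1 + 2 = 4.

4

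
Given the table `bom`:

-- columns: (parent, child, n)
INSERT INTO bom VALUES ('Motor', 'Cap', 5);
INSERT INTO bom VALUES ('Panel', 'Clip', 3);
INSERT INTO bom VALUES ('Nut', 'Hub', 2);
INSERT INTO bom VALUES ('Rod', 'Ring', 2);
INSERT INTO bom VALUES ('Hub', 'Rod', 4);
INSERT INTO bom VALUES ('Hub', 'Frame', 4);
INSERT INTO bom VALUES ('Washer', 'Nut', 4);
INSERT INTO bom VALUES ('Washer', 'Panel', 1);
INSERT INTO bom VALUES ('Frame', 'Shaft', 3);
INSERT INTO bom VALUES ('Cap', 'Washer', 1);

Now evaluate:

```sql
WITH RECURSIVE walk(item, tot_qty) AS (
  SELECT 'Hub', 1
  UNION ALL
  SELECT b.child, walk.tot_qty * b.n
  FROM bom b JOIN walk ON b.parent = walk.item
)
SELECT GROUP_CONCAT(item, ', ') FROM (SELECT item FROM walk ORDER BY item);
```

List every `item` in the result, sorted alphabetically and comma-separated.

Frame, Hub, Ring, Rod, Shaft

Base: (Hub, tot_qty=1).
Iteration 1: components of {Hub} -> Frame = 1*4 = 4, Rod = 1*4 = 4.
Iteration 2: components of {Frame,Rod} -> Ring = 4*2 = 8, Shaft = 4*3 = 12.
Iteration 3: no further components; recursion stops.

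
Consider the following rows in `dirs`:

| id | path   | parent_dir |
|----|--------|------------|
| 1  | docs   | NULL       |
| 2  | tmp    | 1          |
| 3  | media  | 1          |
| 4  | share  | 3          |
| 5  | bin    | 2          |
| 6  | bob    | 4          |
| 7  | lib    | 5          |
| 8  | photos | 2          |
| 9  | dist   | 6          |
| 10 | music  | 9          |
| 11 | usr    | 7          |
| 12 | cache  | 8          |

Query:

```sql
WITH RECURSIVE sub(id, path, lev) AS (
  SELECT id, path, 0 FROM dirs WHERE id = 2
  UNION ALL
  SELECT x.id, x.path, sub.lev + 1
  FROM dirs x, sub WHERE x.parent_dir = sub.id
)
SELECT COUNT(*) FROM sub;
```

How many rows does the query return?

Base: id=2 (tmp) at lev 0.
Iteration 1: rows with parent_dir in {2} -> bin (id 5, lev 1), photos (id 8, lev 1).
Iteration 2: rows with parent_dir in {5,8} -> lib (id 7, lev 2), cache (id 12, lev 2).
Iteration 3: rows with parent_dir in {7,12} -> usr (id 11, lev 3).
Iteration 4: no rows with parent_dir in {11}; recursion stops.
Total rows emitted: 6.

6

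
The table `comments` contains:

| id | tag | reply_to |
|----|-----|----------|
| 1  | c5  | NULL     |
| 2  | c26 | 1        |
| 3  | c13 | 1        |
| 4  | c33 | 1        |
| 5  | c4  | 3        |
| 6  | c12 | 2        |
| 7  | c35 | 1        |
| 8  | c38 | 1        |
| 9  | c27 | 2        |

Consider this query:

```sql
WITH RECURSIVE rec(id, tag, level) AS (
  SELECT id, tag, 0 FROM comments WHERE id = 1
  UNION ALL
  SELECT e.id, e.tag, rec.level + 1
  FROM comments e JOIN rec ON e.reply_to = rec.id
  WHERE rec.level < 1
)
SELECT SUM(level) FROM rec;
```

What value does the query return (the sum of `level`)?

5

Base: id=1 (c5) at level 0.
Iteration 1: rows with reply_to in {1} -> c26 (id 2, level 1), c13 (id 3, level 1), c33 (id 4, level 1), c35 (id 7, level 1), c38 (id 8, level 1).
Iteration 2: level < 1 fails for all current rows; recursion stops.
SUM(level) = 0 + 1 + 1 + 1 + 1 + 1 = 5.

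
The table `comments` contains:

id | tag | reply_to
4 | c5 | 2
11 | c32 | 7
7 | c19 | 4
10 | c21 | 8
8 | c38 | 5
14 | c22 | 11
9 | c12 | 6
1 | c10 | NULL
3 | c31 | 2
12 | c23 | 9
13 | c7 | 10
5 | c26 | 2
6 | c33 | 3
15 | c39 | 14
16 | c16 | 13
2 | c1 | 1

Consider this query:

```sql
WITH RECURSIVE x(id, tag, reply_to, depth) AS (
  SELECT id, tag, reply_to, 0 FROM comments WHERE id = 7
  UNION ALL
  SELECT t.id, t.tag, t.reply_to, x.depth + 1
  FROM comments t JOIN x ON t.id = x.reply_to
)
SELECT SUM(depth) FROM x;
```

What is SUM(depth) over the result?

6

Base: id=7 (c19), reply_to=4, depth 0.
Iteration 1: join on id=4 -> c5 (id 4, reply_to=2, depth 1).
Iteration 2: join on id=2 -> c1 (id 2, reply_to=1, depth 2).
Iteration 3: join on id=1 -> c10 (id 1, reply_to=NULL, depth 3).
Iteration 4: reply_to is NULL; no match; recursion stops.
SUM(depth) = 0 + 1 + 2 + 3 = 6.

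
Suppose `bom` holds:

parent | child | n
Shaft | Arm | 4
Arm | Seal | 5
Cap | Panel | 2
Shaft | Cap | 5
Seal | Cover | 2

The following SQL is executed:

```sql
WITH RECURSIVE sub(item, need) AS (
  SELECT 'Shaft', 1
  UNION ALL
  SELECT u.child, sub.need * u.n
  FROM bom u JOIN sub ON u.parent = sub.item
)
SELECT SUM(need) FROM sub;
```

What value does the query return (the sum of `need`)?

Base: (Shaft, need=1).
Iteration 1: components of {Shaft} -> Arm = 1*4 = 4, Cap = 1*5 = 5.
Iteration 2: components of {Arm,Cap} -> Panel = 5*2 = 10, Seal = 4*5 = 20.
Iteration 3: components of {Panel,Seal} -> Cover = 20*2 = 40.
Iteration 4: no further components; recursion stops.
SUM(need) = 1 + 4 + 5 + 20 + 10 + 40 = 80.

80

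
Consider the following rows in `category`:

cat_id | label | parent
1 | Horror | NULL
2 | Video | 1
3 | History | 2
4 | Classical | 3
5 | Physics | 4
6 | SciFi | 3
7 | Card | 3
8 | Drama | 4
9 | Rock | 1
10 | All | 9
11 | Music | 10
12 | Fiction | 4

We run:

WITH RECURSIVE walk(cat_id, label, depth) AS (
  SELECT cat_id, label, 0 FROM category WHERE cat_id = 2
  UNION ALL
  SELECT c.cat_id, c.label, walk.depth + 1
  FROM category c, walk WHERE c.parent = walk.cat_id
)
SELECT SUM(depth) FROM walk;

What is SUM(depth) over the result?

16

Base: cat_id=2 (Video) at depth 0.
Iteration 1: rows with parent in {2} -> History (id 3, depth 1).
Iteration 2: rows with parent in {3} -> Classical (id 4, depth 2), SciFi (id 6, depth 2), Card (id 7, depth 2).
Iteration 3: rows with parent in {4,6,7} -> Physics (id 5, depth 3), Drama (id 8, depth 3), Fiction (id 12, depth 3).
Iteration 4: no rows with parent in {5,8,12}; recursion stops.
SUM(depth) = 0 + 1 + 2 + 2 + 2 + 3 + 3 + 3 = 16.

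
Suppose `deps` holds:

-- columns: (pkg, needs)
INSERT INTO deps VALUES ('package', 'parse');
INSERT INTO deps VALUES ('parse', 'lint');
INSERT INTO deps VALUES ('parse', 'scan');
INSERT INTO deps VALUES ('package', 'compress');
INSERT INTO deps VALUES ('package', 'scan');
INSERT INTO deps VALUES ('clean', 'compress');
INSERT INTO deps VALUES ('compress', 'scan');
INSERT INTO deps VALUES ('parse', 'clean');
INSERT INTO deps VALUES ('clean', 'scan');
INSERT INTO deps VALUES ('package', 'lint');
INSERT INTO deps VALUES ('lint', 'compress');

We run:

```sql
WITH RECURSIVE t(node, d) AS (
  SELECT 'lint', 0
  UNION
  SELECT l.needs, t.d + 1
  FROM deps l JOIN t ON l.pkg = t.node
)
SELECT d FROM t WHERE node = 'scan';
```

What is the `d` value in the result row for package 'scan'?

2

Base: (lint, d=0).
Iteration 1: edges from {lint} -> (compress, d=1).
Iteration 2: edges from {compress} -> (scan, d=2).
Iteration 3: no outgoing edges from {scan}; recursion stops.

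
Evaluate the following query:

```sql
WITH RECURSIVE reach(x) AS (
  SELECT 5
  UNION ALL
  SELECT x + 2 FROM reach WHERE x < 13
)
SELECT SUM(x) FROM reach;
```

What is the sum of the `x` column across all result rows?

45

Base: x=5.
Iteration 1: 5 < 13 holds -> x = 5 + 2 = 7.
Iteration 2: 7 < 13 holds -> x = 7 + 2 = 9.
Iteration 3: 9 < 13 holds -> x = 9 + 2 = 11.
Iteration 4: 11 < 13 holds -> x = 11 + 2 = 13.
Iteration 5: 13 < 13 fails; recursion stops.
SUM(x) = 5 + 7 + 9 + 11 + 13 = 45.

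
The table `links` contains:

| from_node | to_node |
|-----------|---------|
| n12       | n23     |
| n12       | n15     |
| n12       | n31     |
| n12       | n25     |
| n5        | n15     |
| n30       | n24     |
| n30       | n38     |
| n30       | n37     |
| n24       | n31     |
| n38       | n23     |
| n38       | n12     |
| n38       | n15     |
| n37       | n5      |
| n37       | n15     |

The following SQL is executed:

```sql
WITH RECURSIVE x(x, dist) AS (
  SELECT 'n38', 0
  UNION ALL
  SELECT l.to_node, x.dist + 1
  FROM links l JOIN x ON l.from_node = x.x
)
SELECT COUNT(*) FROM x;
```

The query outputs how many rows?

Base: (n38, dist=0).
Iteration 1: edges from {n38} -> (n12, dist=1), (n15, dist=1), (n23, dist=1).
Iteration 2: edges from {n12,n15,n23} -> (n15, dist=2), (n23, dist=2), (n25, dist=2), (n31, dist=2).
Iteration 3: no outgoing edges from {n15,n23,n25,n31}; recursion stops.
Total rows emitted: 8.

8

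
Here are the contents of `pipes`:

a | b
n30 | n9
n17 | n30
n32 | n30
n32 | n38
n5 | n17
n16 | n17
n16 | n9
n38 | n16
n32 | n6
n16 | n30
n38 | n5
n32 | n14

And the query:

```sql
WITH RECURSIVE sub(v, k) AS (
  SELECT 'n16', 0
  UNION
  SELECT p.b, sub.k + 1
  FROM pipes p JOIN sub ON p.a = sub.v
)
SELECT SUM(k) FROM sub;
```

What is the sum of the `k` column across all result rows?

10

Base: (n16, k=0).
Iteration 1: edges from {n16} -> (n17, k=1), (n30, k=1), (n9, k=1).
Iteration 2: edges from {n17,n30,n9} -> (n30, k=2), (n9, k=2).
Iteration 3: edges from {n30,n9} -> (n9, k=3).
Iteration 4: no outgoing edges from {n9}; recursion stops.
SUM(k) = 0 + 1 + 1 + 1 + 2 + 2 + 3 = 10.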